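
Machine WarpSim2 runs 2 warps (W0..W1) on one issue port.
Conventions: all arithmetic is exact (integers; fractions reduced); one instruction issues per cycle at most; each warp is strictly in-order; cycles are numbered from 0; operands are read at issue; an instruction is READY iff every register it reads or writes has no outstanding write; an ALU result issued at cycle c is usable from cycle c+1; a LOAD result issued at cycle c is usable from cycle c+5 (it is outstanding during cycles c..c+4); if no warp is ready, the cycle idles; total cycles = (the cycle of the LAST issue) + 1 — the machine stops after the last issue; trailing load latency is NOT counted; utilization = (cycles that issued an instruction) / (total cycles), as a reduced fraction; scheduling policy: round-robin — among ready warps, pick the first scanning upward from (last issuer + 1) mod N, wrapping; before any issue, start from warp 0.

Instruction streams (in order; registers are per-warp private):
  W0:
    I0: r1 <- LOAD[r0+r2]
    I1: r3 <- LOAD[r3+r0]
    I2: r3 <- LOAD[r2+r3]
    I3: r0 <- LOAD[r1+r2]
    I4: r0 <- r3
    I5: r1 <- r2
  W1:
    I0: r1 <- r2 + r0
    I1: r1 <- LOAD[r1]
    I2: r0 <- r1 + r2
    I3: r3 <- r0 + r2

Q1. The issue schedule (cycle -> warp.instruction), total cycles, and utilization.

cycle 0: W0.I0
cycle 1: W1.I0
cycle 2: W0.I1
cycle 3: W1.I1
cycle 4: idle
cycle 5: idle
cycle 6: idle
cycle 7: W0.I2
cycle 8: W1.I2
cycle 9: W0.I3
cycle 10: W1.I3
cycle 11: idle
cycle 12: idle
cycle 13: idle
cycle 14: W0.I4
cycle 15: W0.I5

Answer: 16 cycles, utilization 5/8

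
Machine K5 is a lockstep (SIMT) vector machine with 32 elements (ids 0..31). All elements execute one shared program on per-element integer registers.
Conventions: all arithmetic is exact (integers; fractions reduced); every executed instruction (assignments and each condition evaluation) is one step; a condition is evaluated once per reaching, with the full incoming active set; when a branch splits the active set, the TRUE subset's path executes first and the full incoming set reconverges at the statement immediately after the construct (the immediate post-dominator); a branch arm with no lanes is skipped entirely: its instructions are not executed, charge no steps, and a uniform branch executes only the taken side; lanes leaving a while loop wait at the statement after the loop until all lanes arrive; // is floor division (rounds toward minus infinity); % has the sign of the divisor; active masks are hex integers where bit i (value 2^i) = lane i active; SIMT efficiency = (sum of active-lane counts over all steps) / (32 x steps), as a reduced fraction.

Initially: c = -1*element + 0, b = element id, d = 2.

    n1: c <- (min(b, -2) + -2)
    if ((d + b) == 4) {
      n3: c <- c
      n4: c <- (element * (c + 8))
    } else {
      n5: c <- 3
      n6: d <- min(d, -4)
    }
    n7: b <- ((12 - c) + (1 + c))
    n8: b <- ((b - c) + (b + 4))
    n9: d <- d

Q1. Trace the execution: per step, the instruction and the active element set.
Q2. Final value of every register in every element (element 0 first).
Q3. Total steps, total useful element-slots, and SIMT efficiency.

step 0: c <- (min(b, -2) + -2)       0xffffffff
step 1: eval ((d + b) == 4)          0xffffffff
step 2: c <- c                       0x00000004
step 3: c <- (element * (c + 8))     0x00000004
step 4: c <- 3                       0xfffffffb
step 5: d <- min(d, -4)              0xfffffffb
step 6: b <- ((12 - c) + (1 + c))    0xffffffff
step 7: b <- ((b - c) + (b + 4))     0xffffffff
step 8: d <- d                       0xffffffff

Answer: 9 steps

c: 3,3,8,3,3,3,3,3,3,3,3,3,3,3,3,3,3,3,3,3,3,3,3,3,3,3,3,3,3,3,3,3
b: 27,27,22,27,27,27,27,27,27,27,27,27,27,27,27,27,27,27,27,27,27,27,27,27,27,27,27,27,27,27,27,27
d: -4,-4,2,-4,-4,-4,-4,-4,-4,-4,-4,-4,-4,-4,-4,-4,-4,-4,-4,-4,-4,-4,-4,-4,-4,-4,-4,-4,-4,-4,-4,-4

steps = 9; useful = 224; efficiency = 224/288 = 7/9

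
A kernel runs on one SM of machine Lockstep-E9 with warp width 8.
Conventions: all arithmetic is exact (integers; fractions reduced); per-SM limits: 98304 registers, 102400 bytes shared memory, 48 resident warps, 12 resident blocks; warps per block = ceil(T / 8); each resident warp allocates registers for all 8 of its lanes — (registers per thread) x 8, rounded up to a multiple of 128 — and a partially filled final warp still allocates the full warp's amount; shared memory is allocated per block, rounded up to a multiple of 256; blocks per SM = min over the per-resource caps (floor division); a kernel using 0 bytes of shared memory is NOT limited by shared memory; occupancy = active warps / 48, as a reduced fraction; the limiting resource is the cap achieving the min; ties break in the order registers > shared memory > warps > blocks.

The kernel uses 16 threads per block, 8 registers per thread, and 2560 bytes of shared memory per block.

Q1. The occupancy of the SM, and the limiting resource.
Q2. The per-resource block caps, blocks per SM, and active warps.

Answer: occupancy 1/2, limited by blocks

registers: 384 blocks
shared memory: 40 blocks
warps: 24 blocks
blocks: 12 blocks

Answer: 12 blocks, 24 active warps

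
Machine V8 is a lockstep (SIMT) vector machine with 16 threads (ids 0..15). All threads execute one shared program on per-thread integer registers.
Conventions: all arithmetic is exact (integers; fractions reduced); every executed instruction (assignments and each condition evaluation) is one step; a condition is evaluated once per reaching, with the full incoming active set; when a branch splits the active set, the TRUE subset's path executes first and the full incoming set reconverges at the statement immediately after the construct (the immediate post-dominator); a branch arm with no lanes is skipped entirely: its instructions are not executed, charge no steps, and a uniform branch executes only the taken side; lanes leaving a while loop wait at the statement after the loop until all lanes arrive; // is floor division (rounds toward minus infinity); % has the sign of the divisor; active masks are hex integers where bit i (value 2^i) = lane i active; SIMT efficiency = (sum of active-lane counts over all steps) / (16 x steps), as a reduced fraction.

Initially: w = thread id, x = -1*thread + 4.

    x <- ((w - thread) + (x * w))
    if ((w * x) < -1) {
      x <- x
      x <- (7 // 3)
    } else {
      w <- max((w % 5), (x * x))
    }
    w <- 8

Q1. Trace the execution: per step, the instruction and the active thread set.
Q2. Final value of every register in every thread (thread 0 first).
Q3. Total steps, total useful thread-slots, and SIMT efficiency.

step 0: x <- ((w - thread) + (x * w)) 0xffff
step 1: eval ((w * x) < -1)          0xffff
step 2: x <- x                       0xffe0
step 3: x <- (7 // 3)                0xffe0
step 4: w <- max((w % 5), (x * x))   0x001f
step 5: w <- 8                       0xffff

Answer: 6 steps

w: 8,8,8,8,8,8,8,8,8,8,8,8,8,8,8,8
x: 0,3,4,3,0,2,2,2,2,2,2,2,2,2,2,2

steps = 6; useful = 75; efficiency = 75/96 = 25/32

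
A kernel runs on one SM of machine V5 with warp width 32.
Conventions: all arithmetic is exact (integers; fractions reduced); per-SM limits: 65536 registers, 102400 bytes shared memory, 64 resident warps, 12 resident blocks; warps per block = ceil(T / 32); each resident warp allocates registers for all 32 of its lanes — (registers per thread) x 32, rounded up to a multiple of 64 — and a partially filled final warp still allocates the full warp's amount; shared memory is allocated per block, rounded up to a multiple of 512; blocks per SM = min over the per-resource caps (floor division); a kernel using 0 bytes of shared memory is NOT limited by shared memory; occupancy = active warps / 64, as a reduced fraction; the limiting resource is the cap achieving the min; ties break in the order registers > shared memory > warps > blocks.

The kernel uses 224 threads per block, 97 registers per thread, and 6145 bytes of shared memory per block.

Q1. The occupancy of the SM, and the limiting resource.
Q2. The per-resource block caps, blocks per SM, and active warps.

Answer: occupancy 7/32, limited by registers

registers: 2 blocks
shared memory: 15 blocks
warps: 9 blocks
blocks: 12 blocks

Answer: 2 blocks, 14 active warps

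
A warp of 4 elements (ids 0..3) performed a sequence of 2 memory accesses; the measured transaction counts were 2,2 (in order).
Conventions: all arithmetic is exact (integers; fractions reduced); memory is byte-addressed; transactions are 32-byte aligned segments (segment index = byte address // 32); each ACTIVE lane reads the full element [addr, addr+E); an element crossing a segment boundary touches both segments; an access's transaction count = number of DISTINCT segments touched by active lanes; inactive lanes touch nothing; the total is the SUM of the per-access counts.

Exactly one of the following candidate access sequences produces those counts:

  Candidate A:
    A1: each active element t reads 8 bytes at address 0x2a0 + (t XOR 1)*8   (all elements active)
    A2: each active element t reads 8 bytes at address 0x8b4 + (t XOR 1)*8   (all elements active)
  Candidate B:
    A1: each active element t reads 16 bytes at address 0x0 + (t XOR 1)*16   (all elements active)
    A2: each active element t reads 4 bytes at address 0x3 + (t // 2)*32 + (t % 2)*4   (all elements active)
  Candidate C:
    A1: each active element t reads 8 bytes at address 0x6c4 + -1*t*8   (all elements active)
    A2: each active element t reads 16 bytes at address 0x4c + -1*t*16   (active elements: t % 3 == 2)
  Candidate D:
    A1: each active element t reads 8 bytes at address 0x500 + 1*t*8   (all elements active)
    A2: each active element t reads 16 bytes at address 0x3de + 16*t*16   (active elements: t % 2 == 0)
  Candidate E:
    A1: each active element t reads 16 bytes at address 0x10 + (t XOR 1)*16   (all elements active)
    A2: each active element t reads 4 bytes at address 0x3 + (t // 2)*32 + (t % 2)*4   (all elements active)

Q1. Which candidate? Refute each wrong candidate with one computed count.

A: A1 gives 1 transaction, not 2
C: A2 gives 1 transaction, not 2
D: A1 gives 1 transaction, not 2
E: A1 gives 3 transactions, not 2
B: all counts match (2,2)

Answer: B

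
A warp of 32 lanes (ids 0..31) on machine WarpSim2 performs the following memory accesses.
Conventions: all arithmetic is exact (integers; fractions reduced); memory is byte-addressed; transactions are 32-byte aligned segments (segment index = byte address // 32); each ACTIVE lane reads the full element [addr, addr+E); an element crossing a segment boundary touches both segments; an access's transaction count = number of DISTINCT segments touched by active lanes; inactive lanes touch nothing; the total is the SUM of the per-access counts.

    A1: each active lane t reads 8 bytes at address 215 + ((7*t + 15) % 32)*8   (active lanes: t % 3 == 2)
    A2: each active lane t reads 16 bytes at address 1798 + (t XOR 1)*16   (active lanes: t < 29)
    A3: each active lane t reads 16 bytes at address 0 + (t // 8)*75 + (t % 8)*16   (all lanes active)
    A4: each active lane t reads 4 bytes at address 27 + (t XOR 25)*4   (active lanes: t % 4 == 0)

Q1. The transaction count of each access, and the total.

A1: 6 transactions
A2: 16 transactions
A3: 12 transactions
A4: 5 transactions

Answer: 6,16,12,5; total 39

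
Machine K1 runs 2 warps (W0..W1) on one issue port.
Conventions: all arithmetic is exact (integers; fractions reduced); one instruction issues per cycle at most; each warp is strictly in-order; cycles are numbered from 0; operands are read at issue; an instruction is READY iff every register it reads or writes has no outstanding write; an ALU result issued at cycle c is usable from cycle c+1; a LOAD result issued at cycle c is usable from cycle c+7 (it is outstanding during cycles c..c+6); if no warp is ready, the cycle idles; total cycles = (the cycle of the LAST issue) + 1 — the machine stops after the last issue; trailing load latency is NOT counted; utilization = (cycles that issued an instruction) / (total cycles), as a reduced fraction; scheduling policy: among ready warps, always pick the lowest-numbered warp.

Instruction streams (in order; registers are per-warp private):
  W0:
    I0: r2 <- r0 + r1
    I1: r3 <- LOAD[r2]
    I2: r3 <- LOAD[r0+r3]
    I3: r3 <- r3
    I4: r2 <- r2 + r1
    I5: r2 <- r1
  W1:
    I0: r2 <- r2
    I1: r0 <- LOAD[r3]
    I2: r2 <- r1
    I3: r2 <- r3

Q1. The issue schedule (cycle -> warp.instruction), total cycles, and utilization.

cycle 0: W0.I0
cycle 1: W0.I1
cycle 2: W1.I0
cycle 3: W1.I1
cycle 4: W1.I2
cycle 5: W1.I3
cycle 6: idle
cycle 7: idle
cycle 8: W0.I2
cycle 9: idle
cycle 10: idle
cycle 11: idle
cycle 12: idle
cycle 13: idle
cycle 14: idle
cycle 15: W0.I3
cycle 16: W0.I4
cycle 17: W0.I5

Answer: 18 cycles, utilization 5/9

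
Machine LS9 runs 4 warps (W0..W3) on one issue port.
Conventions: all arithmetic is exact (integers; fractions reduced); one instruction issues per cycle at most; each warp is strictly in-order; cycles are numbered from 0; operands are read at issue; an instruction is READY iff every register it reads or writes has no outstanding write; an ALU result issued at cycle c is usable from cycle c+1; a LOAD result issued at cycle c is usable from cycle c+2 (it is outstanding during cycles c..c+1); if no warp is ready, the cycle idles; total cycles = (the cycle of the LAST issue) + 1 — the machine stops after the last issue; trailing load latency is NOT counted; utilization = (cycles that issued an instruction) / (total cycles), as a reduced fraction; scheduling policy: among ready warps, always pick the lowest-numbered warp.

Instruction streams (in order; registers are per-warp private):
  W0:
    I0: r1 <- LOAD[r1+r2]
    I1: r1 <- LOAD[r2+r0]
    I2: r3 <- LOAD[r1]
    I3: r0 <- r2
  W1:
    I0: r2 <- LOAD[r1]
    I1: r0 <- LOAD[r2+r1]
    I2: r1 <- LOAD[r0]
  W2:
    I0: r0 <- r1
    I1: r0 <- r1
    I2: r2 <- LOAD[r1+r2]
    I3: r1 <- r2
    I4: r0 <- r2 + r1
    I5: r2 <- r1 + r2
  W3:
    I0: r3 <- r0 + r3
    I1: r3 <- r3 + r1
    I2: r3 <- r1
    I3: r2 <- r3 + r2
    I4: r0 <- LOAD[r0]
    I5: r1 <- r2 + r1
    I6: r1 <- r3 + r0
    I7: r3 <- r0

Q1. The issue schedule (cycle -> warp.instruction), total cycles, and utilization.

cycle 0: W0.I0
cycle 1: W1.I0
cycle 2: W0.I1
cycle 3: W1.I1
cycle 4: W0.I2
cycle 5: W0.I3
cycle 6: W1.I2
cycle 7: W2.I0
cycle 8: W2.I1
cycle 9: W2.I2
cycle 10: W3.I0
cycle 11: W2.I3
cycle 12: W2.I4
cycle 13: W2.I5
cycle 14: W3.I1
cycle 15: W3.I2
cycle 16: W3.I3
cycle 17: W3.I4
cycle 18: W3.I5
cycle 19: W3.I6
cycle 20: W3.I7

Answer: 21 cycles, utilization 1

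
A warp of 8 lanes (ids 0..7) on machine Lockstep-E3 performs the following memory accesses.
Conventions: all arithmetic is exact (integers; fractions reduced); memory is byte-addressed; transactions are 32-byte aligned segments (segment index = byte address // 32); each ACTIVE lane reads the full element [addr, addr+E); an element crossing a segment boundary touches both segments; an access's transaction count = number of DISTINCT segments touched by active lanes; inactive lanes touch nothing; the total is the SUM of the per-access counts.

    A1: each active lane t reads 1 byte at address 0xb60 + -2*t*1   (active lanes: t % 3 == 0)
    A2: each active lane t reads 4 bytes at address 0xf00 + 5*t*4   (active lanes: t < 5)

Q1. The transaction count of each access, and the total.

A1: 2 transactions
A2: 3 transactions

Answer: 2,3; total 5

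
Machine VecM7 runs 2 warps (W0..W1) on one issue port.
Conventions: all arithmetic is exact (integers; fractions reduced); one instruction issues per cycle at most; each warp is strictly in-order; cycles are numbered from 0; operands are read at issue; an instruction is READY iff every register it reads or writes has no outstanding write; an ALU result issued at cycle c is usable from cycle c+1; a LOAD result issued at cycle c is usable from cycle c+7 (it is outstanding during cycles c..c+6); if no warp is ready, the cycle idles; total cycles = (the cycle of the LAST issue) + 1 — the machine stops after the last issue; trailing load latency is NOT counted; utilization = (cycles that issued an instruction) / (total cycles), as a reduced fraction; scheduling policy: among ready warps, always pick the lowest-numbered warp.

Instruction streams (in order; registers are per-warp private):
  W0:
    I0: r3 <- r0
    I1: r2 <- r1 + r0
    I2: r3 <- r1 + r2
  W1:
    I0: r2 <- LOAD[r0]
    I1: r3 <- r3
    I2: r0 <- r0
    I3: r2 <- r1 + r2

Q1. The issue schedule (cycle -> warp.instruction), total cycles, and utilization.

cycle 0: W0.I0
cycle 1: W0.I1
cycle 2: W0.I2
cycle 3: W1.I0
cycle 4: W1.I1
cycle 5: W1.I2
cycle 6: idle
cycle 7: idle
cycle 8: idle
cycle 9: idle
cycle 10: W1.I3

Answer: 11 cycles, utilization 7/11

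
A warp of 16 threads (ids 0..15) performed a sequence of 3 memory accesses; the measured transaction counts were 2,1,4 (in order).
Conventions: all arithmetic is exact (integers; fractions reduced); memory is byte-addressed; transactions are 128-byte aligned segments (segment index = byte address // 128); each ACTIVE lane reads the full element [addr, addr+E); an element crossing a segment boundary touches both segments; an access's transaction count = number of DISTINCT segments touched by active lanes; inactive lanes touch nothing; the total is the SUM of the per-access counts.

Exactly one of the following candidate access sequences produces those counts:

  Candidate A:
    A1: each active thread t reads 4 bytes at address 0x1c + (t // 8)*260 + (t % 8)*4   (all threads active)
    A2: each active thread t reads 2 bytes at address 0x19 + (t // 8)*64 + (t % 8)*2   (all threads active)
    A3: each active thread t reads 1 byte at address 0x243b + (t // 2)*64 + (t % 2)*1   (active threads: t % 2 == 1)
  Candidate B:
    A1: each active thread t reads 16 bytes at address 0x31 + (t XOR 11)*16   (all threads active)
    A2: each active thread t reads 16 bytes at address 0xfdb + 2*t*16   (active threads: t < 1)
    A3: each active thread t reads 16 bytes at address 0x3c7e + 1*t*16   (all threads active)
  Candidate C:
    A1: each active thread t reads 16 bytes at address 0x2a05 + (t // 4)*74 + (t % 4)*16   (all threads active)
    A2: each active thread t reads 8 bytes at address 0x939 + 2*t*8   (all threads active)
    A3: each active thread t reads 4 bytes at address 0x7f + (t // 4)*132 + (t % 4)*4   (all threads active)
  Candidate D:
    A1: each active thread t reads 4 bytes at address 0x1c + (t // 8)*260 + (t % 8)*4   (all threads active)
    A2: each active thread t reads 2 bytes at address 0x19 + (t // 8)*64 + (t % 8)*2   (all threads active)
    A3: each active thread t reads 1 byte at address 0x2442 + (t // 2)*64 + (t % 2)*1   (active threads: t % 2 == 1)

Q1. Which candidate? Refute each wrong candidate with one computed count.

B: A1 gives 3 transactions, not 2
C: A1 gives 3 transactions, not 2
D: A3 gives 5 transactions, not 4
A: all counts match (2,1,4)

Answer: A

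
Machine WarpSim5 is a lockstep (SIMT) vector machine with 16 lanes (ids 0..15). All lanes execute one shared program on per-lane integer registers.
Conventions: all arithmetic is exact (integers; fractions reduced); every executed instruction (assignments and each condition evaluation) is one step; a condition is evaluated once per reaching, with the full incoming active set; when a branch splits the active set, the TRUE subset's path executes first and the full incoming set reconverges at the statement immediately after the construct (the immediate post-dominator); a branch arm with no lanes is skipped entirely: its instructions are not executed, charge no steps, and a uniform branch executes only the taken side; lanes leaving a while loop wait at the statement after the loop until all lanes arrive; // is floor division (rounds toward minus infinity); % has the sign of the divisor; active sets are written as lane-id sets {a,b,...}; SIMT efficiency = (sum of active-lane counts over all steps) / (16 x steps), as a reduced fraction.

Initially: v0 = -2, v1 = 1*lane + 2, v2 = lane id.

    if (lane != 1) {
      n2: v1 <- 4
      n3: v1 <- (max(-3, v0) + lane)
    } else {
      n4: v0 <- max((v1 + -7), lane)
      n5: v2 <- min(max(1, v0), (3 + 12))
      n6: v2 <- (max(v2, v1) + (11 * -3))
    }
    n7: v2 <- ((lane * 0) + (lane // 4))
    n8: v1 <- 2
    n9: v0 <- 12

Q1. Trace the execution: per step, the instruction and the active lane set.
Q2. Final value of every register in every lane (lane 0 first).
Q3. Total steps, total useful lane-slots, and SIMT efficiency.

step 0: eval (lane != 1)             {0,1,2,3,4,5,6,7,8,9,10,11,12,13,14,15}
step 1: v1 <- 4                      {0,2,3,4,5,6,7,8,9,10,11,12,13,14,15}
step 2: v1 <- (max(-3, v0) + lane)   {0,2,3,4,5,6,7,8,9,10,11,12,13,14,15}
step 3: v0 <- max((v1 + -7), lane)   {1}
step 4: v2 <- min(max(1, v0), (3 + 12)) {1}
step 5: v2 <- (max(v2, v1) + (11 * -3)) {1}
step 6: v2 <- ((lane * 0) + (lane // 4)) {0,1,2,3,4,5,6,7,8,9,10,11,12,13,14,15}
step 7: v1 <- 2                      {0,1,2,3,4,5,6,7,8,9,10,11,12,13,14,15}
step 8: v0 <- 12                     {0,1,2,3,4,5,6,7,8,9,10,11,12,13,14,15}

Answer: 9 steps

v0: 12,12,12,12,12,12,12,12,12,12,12,12,12,12,12,12
v1: 2,2,2,2,2,2,2,2,2,2,2,2,2,2,2,2
v2: 0,0,0,0,1,1,1,1,2,2,2,2,3,3,3,3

steps = 9; useful = 97; efficiency = 97/144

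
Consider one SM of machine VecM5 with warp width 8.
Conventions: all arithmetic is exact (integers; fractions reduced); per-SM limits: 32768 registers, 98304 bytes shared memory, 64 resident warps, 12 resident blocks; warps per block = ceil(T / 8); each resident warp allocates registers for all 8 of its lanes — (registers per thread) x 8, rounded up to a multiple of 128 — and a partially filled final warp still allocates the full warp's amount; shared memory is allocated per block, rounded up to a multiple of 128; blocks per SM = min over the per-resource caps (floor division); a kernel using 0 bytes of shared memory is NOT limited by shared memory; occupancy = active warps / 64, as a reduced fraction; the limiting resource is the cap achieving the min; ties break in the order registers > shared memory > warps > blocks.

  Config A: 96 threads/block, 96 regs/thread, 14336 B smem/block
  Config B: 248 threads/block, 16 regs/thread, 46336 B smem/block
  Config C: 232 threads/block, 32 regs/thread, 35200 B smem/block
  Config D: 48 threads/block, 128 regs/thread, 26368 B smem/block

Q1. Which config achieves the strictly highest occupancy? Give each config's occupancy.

occupancies: A 9/16, B 31/32, C 29/32, D 9/32

Answer: B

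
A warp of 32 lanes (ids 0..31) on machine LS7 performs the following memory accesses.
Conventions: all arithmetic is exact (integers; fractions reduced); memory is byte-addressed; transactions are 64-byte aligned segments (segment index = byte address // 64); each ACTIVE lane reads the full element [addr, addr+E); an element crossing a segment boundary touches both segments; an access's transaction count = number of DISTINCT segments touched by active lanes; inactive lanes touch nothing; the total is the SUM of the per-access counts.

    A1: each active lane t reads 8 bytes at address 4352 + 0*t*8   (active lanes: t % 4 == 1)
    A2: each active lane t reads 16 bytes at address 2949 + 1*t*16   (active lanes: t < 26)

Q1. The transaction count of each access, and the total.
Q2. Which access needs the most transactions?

A1: 1 transaction
A2: 7 transactions

Answer: 1,7; total 8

Answer: A2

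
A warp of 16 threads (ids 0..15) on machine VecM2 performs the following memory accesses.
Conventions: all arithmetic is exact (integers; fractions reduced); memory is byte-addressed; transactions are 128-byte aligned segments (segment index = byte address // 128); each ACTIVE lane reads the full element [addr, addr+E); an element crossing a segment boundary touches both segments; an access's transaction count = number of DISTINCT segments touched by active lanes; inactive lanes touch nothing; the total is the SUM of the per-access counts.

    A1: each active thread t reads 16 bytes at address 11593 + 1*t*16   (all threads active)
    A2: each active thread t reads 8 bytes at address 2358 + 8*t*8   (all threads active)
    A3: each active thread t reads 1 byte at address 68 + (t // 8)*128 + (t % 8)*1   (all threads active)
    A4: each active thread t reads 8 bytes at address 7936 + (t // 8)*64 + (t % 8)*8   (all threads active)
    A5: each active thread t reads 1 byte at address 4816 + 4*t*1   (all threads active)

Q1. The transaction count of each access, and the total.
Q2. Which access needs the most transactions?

A1: 3 transactions
A2: 8 transactions
A3: 2 transactions
A4: 1 transaction
A5: 2 transactions

Answer: 3,8,2,1,2; total 16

Answer: A2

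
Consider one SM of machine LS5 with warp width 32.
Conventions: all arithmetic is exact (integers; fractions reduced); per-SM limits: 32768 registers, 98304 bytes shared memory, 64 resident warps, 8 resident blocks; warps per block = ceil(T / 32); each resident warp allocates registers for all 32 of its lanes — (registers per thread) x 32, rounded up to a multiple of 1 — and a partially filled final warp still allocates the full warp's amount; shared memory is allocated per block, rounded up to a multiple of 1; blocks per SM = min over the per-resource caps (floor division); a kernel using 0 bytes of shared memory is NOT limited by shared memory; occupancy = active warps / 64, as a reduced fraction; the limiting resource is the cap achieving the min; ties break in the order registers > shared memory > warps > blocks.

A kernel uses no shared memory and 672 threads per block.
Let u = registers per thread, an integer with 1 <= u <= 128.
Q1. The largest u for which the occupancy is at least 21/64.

Answer: u = 48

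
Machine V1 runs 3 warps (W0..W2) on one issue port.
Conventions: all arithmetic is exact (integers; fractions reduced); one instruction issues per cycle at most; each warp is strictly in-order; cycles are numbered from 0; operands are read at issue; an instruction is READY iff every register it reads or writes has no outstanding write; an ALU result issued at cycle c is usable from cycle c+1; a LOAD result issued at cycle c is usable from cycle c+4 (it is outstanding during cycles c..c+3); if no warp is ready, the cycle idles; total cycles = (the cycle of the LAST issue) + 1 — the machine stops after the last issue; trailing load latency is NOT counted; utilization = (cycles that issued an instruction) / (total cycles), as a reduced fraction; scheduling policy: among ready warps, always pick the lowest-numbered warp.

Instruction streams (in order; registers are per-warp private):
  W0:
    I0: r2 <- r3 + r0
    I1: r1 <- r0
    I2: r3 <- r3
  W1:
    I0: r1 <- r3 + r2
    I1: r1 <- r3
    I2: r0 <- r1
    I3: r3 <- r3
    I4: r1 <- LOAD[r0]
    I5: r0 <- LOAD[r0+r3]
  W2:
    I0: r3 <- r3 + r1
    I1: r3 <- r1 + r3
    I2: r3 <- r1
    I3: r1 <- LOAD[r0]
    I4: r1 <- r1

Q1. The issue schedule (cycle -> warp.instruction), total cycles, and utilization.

cycle 0: W0.I0
cycle 1: W0.I1
cycle 2: W0.I2
cycle 3: W1.I0
cycle 4: W1.I1
cycle 5: W1.I2
cycle 6: W1.I3
cycle 7: W1.I4
cycle 8: W1.I5
cycle 9: W2.I0
cycle 10: W2.I1
cycle 11: W2.I2
cycle 12: W2.I3
cycle 13: idle
cycle 14: idle
cycle 15: idle
cycle 16: W2.I4

Answer: 17 cycles, utilization 14/17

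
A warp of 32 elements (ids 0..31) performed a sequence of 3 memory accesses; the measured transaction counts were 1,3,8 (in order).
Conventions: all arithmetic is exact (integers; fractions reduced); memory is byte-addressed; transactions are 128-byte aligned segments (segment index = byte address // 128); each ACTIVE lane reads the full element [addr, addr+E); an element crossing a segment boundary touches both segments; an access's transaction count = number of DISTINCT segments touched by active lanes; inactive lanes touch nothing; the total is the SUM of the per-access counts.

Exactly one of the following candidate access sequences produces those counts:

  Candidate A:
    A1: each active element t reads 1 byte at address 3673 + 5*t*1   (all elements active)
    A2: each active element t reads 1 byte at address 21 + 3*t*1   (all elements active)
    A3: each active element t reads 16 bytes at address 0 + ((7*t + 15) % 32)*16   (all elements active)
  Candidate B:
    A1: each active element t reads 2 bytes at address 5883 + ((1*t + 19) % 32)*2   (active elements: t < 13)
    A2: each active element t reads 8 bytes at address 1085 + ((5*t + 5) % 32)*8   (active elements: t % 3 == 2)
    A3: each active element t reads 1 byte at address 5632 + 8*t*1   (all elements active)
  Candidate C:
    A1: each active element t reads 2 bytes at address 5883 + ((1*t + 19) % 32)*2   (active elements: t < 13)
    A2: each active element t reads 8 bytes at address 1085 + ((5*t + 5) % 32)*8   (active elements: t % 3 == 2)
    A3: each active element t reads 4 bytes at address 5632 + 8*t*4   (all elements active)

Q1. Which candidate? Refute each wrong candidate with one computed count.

A: A1 gives 2 transactions, not 1
B: A3 gives 2 transactions, not 8
C: all counts match (1,3,8)

Answer: C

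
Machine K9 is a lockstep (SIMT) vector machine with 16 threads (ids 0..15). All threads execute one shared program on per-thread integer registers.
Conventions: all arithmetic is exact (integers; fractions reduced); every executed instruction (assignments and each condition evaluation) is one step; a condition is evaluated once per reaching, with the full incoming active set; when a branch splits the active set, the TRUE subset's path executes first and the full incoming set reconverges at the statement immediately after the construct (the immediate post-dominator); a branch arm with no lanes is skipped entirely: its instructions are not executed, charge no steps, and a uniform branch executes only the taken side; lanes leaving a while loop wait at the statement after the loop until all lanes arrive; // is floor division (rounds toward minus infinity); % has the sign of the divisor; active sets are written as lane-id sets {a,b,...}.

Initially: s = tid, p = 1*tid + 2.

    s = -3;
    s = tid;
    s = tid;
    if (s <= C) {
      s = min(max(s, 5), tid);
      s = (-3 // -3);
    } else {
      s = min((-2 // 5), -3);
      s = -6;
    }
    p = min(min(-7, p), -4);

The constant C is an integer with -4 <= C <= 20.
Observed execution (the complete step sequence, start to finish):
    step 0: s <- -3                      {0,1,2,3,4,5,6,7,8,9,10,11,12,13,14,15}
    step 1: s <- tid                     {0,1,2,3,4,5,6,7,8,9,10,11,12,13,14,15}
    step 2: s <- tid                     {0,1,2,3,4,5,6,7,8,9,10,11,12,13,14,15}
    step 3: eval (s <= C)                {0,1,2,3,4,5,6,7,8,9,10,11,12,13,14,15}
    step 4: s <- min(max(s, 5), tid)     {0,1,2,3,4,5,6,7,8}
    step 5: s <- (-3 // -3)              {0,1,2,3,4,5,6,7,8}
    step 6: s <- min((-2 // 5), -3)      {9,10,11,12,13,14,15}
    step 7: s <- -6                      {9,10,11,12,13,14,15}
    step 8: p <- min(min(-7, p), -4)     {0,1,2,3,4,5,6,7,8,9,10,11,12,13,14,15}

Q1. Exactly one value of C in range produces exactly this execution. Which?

Answer: C = 8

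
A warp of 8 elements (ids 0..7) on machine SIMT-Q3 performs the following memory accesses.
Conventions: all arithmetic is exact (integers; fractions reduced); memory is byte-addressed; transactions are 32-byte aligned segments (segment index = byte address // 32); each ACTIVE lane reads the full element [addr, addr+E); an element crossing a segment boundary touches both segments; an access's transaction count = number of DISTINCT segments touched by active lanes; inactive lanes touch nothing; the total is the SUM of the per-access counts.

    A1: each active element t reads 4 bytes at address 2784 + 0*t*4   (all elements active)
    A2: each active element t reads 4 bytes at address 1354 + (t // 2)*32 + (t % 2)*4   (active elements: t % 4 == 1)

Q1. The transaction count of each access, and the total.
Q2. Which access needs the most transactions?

A1: 1 transaction
A2: 2 transactions

Answer: 1,2; total 3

Answer: A2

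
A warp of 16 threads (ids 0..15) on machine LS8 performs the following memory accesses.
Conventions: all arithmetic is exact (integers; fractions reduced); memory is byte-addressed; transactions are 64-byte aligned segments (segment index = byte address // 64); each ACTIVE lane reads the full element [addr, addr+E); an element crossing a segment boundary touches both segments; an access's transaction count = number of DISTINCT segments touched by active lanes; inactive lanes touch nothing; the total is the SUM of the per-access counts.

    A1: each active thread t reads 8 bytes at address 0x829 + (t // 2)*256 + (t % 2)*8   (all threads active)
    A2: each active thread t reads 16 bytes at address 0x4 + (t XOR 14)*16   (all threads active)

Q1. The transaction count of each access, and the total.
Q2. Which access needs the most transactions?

A1: 8 transactions
A2: 5 transactions

Answer: 8,5; total 13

Answer: A1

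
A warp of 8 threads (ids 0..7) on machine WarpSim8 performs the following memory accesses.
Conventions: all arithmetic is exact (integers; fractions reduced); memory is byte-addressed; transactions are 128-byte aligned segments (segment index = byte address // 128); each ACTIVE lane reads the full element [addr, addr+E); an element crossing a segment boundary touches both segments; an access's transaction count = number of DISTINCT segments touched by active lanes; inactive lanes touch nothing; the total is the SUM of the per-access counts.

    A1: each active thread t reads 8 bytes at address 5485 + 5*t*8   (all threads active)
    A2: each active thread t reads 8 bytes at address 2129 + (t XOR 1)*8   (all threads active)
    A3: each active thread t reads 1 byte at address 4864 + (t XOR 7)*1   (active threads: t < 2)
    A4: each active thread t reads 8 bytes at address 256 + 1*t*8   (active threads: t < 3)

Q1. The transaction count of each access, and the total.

A1: 4 transactions
A2: 2 transactions
A3: 1 transaction
A4: 1 transaction

Answer: 4,2,1,1; total 8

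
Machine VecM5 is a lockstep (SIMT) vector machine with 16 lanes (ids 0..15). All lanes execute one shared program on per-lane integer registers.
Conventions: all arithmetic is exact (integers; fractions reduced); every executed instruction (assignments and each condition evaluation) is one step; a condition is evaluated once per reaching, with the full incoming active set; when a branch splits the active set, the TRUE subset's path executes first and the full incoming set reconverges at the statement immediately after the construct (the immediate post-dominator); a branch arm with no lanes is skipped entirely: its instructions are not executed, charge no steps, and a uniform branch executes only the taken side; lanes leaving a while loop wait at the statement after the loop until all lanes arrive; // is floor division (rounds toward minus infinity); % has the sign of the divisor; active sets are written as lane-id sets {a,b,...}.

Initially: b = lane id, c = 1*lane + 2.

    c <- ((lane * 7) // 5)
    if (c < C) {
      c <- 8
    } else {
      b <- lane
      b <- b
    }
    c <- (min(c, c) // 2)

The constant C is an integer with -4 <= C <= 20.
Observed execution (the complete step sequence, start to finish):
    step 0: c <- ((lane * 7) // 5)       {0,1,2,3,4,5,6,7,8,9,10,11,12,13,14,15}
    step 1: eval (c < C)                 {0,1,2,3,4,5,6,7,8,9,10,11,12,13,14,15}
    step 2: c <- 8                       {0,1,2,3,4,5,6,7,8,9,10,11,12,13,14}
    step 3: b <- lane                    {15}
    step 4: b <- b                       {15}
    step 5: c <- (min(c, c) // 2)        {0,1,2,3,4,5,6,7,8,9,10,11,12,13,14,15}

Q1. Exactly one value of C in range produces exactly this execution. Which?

Answer: C = 20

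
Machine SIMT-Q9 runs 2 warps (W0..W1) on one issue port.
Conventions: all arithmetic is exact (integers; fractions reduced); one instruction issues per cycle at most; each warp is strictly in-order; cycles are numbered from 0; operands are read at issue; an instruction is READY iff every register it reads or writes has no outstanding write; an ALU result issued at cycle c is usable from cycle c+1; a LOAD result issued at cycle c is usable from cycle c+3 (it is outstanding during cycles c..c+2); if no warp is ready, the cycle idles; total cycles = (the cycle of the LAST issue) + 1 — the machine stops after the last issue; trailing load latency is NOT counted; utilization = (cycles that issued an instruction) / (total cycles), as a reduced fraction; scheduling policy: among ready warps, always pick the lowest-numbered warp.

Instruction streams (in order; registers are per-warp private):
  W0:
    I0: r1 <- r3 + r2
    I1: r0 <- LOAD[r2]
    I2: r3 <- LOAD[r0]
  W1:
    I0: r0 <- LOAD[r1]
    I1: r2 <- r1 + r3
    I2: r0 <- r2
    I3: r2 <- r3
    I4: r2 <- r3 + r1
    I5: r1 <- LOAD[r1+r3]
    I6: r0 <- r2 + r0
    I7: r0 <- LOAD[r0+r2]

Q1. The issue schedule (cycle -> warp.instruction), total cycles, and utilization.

cycle 0: W0.I0
cycle 1: W0.I1
cycle 2: W1.I0
cycle 3: W1.I1
cycle 4: W0.I2
cycle 5: W1.I2
cycle 6: W1.I3
cycle 7: W1.I4
cycle 8: W1.I5
cycle 9: W1.I6
cycle 10: W1.I7

Answer: 11 cycles, utilization 1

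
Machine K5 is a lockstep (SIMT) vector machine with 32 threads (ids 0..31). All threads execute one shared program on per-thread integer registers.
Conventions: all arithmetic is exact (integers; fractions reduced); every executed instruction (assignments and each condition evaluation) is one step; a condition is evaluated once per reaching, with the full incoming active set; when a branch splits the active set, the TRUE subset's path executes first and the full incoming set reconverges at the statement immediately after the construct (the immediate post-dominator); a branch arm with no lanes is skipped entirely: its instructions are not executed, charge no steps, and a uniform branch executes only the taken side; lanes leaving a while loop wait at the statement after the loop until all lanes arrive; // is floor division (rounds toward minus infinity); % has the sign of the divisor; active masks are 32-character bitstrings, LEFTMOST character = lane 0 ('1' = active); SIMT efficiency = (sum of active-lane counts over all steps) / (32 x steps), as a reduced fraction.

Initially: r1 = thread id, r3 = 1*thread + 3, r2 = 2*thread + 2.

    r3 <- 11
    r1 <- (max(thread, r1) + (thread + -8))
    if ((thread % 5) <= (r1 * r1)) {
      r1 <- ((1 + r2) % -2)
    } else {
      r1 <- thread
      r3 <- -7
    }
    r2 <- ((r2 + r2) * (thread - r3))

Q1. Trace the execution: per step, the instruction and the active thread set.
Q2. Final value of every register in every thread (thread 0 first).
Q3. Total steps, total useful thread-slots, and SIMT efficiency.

step 0: r3 <- 11                     11111111111111111111111111111111
step 1: r1 <- (max(thread, r1) + (thread + -8)) 11111111111111111111111111111111
step 2: eval ((thread % 5) <= (r1 * r1)) 11111111111111111111111111111111
step 3: r1 <- ((1 + r2) % -2)        11110111111111111111111111111111
step 4: r1 <- thread                 00001000000000000000000000000000
step 5: r3 <- -7                     00001000000000000000000000000000
step 6: r2 <- ((r2 + r2) * (thread - r3)) 11111111111111111111111111111111

Answer: 7 steps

r1: -1,-1,-1,-1,4,-1,-1,-1,-1,-1,-1,-1,-1,-1,-1,-1,-1,-1,-1,-1,-1,-1,-1,-1,-1,-1,-1,-1,-1,-1,-1,-1
r3: 11,11,11,11,-7,11,11,11,11,11,11,11,11,11,11,11,11,11,11,11,11,11,11,11,11,11,11,11,11,11,11,11
r2: -44,-80,-108,-128,220,-144,-140,-128,-108,-80,-44,0,52,112,180,256,340,432,532,640,756,880,1012,1152,1300,1456,1620,1792,1972,2160,2356,2560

steps = 7; useful = 161; efficiency = 161/224 = 23/32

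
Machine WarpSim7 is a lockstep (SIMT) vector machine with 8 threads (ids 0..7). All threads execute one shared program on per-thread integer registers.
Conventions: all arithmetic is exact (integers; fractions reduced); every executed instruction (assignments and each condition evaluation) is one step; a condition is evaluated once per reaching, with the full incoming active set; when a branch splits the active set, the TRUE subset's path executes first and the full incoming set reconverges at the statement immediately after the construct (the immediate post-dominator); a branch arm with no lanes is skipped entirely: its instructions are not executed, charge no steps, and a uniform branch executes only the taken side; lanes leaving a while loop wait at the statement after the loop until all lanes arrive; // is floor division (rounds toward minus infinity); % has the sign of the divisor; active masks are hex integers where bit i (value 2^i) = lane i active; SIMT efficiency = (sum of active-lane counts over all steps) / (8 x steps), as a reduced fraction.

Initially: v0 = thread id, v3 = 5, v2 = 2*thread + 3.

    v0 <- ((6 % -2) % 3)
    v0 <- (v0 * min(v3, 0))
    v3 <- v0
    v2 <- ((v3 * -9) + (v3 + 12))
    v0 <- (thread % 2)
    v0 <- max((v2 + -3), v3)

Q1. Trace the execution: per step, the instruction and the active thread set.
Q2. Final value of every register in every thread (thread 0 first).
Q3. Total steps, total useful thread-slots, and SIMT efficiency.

step 0: v0 <- ((6 % -2) % 3)         0xff
step 1: v0 <- (v0 * min(v3, 0))      0xff
step 2: v3 <- v0                     0xff
step 3: v2 <- ((v3 * -9) + (v3 + 12)) 0xff
step 4: v0 <- (thread % 2)           0xff
step 5: v0 <- max((v2 + -3), v3)     0xff

Answer: 6 steps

v0: 9,9,9,9,9,9,9,9
v3: 0,0,0,0,0,0,0,0
v2: 12,12,12,12,12,12,12,12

steps = 6; useful = 48; efficiency = 48/48 = 1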